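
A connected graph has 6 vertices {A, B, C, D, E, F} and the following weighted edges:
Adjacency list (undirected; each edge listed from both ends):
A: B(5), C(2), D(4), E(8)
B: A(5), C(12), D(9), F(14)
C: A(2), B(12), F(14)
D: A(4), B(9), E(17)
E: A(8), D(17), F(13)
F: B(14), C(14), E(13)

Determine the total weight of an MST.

32

Prim, starting at F.
Step 1: cheapest edge leaving the tree is E F (13); add E.
Step 2: cheapest edge leaving the tree is A E (8); add A.
Step 3: cheapest edge leaving the tree is A C (2); add C.
Step 4: cheapest edge leaving the tree is A D (4); add D.
Step 5: cheapest edge leaving the tree is A B (5); add B.
MST edges: E F, A E, A C, A D, A B; total weight 13+8+2+4+5 = 32.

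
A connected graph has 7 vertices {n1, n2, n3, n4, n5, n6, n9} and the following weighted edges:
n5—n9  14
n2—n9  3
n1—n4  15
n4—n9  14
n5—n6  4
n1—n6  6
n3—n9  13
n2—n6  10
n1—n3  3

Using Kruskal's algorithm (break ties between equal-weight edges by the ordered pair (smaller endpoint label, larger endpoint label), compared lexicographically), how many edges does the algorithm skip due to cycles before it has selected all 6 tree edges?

1

Sort edges by weight, then run Kruskal:
n1—n3 (3): add — endpoints in different components.
n2—n9 (3): add — endpoints in different components.
n5—n6 (4): add — endpoints in different components.
n1—n6 (6): add — endpoints in different components.
n2—n6 (10): add — endpoints in different components.
n3—n9 (13): skip — n3 and n9 already connected.
n4—n9 (14): add — endpoints in different components.
Edges rejected before the tree was complete: 1.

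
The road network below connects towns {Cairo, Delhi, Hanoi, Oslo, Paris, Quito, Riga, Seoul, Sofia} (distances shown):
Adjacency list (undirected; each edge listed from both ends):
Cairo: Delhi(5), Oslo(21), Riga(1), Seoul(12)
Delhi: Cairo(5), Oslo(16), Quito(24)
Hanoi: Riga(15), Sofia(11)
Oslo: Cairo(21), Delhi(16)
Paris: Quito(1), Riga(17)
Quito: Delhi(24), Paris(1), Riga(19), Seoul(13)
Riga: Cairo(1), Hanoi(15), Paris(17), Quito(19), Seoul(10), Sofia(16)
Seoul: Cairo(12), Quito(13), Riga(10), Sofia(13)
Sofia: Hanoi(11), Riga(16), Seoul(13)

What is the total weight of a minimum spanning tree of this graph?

70

Kruskal: consider edges lightest-first.
Cairo Riga (1): add — endpoints in different components.
Paris Quito (1): add — endpoints in different components.
Cairo Delhi (5): add — endpoints in different components.
Riga Seoul (10): add — endpoints in different components.
Hanoi Sofia (11): add — endpoints in different components.
Cairo Seoul (12): skip — Seoul and Cairo already connected.
Quito Seoul (13): add — endpoints in different components.
Seoul Sofia (13): add — endpoints in different components.
Hanoi Riga (15): skip — Hanoi and Riga already connected.
Delhi Oslo (16): add — endpoints in different components.
MST edges: Cairo Riga, Paris Quito, Cairo Delhi, Riga Seoul, Hanoi Sofia, Quito Seoul, Seoul Sofia, Delhi Oslo; total weight 1+1+5+10+11+13+13+16 = 70.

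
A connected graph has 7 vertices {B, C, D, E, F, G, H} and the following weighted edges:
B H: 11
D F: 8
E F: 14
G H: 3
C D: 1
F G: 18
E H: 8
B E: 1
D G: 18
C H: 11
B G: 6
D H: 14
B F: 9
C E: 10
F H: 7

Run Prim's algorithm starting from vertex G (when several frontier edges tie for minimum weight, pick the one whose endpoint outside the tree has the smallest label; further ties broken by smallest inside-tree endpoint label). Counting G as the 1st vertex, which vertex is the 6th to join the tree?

Prim's algorithm from G:
Step 1: cheapest edge leaving the tree is G H (3); add H.
Step 2: cheapest edge leaving the tree is B G (6); add B.
Step 3: cheapest edge leaving the tree is B E (1); add E.
Step 4: cheapest edge leaving the tree is F H (7); add F.
Step 5: cheapest edge leaving the tree is D F (8); add D.
Step 6: cheapest edge leaving the tree is C D (1); add C.
Vertex order: G, H, B, E, F, D, C. The 6th vertex is D.

D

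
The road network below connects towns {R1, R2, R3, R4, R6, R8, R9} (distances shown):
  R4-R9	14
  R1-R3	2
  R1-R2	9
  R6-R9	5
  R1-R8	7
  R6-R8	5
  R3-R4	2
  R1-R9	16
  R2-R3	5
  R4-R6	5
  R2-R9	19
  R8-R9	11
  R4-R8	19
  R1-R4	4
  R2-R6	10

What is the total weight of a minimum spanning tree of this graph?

Kruskal's algorithm — process edges by increasing weight (ties by edge label):
R1-R3 (2): add — endpoints in different components.
R3-R4 (2): add — endpoints in different components.
R1-R4 (4): skip — R4 and R1 already connected.
R2-R3 (5): add — endpoints in different components.
R4-R6 (5): add — endpoints in different components.
R6-R8 (5): add — endpoints in different components.
R6-R9 (5): add — endpoints in different components.
MST edges: R1-R3, R3-R4, R2-R3, R4-R6, R6-R8, R6-R9; total weight 2+2+5+5+5+5 = 24.

24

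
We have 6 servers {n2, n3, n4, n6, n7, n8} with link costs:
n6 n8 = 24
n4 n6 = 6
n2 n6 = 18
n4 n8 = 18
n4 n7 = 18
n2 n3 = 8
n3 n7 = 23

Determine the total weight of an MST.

Prim's algorithm from n8:
Step 1: cheapest edge leaving the tree is n4 n8 (18); add n4.
Step 2: cheapest edge leaving the tree is n4 n6 (6); add n6.
Step 3: cheapest edge leaving the tree is n2 n6 (18); add n2.
Step 4: cheapest edge leaving the tree is n2 n3 (8); add n3.
Step 5: cheapest edge leaving the tree is n4 n7 (18); add n7.
MST edges: n4 n8, n4 n6, n2 n6, n2 n3, n4 n7; total weight 18+6+18+8+18 = 68.

68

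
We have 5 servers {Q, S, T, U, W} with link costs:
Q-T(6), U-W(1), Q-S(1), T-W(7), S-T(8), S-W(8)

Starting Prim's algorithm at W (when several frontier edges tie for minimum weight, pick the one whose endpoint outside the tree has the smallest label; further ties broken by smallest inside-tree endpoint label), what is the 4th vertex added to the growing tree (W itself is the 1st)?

Prim, starting at W.
Step 1: cheapest edge leaving the tree is U-W (1); add U.
Step 2: cheapest edge leaving the tree is T-W (7); add T.
Step 3: cheapest edge leaving the tree is Q-T (6); add Q.
Step 4: cheapest edge leaving the tree is Q-S (1); add S.
Vertex order: W, U, T, Q, S. The 4th vertex is Q.

Q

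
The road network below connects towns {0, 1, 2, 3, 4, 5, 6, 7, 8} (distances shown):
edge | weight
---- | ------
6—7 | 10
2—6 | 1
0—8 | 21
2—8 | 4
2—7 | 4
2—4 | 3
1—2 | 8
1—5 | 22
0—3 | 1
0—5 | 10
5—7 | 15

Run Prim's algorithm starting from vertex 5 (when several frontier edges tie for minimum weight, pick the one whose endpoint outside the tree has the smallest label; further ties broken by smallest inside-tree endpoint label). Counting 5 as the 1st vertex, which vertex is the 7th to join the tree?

4

Prim's algorithm from 5:
Step 1: cheapest edge leaving the tree is 0—5 (10); add 0.
Step 2: cheapest edge leaving the tree is 0—3 (1); add 3.
Step 3: cheapest edge leaving the tree is 5—7 (15); add 7.
Step 4: cheapest edge leaving the tree is 2—7 (4); add 2.
Step 5: cheapest edge leaving the tree is 2—6 (1); add 6.
Step 6: cheapest edge leaving the tree is 2—4 (3); add 4.
Step 7: cheapest edge leaving the tree is 2—8 (4); add 8.
Step 8: cheapest edge leaving the tree is 1—2 (8); add 1.
Vertex order: 5, 0, 3, 7, 2, 6, 4, 8, 1. The 7th vertex is 4.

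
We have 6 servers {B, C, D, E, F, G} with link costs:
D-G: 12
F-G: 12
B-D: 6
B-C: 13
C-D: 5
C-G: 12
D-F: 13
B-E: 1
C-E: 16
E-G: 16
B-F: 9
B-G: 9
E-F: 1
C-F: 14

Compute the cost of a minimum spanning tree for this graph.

22

Kruskal: consider edges lightest-first.
B-E (1): add. Components now {B,E} {C} {D} {F} {G}
E-F (1): add. Components now {B,E,F} {C} {D} {G}
C-D (5): add. Components now {B,E,F} {C,D} {G}
B-D (6): add. Components now {B,C,D,E,F} {G}
B-F (9): skip — B and F already connected.
B-G (9): add. Components now {B,C,D,E,F,G}
MST edges: B-E, E-F, C-D, B-D, B-G; total weight 1+1+5+6+9 = 22.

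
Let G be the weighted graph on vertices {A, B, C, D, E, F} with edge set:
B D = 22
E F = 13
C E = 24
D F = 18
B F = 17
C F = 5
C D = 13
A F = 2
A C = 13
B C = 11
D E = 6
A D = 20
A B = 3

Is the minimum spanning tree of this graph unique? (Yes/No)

Kruskal: consider edges lightest-first.
A F (2): add — endpoints in different components.
A B (3): add — endpoints in different components.
C F (5): add — endpoints in different components.
D E (6): add — endpoints in different components.
B C (11): skip — B and C already connected.
A C (13): skip — A and C already connected.
C D (13): add — endpoints in different components.
Non-tree edge E F has weight 13, equal to the heaviest edge on its tree cycle — swapping gives another MST of the same weight. Not unique.

No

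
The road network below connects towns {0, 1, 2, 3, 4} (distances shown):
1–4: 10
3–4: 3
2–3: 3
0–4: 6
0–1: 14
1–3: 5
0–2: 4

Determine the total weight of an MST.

15

Kruskal's algorithm — process edges by increasing weight (ties by edge label):
2–3 (3): add — endpoints in different components.
3–4 (3): add — endpoints in different components.
0–2 (4): add — endpoints in different components.
1–3 (5): add — endpoints in different components.
MST edges: 2–3, 3–4, 0–2, 1–3; total weight 3+3+4+5 = 15.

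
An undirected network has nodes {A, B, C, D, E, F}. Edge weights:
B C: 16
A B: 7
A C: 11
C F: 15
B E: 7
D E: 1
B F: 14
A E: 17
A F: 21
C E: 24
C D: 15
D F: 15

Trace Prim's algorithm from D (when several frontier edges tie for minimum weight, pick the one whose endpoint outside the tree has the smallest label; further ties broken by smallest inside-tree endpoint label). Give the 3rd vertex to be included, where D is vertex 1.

B

Prim, starting at D.
Step 1: frontier [D E 1, C D 15, D F 15] → take D E (1); add E.
Step 2: frontier [C D 15, D F 15, B E 7, A E 17, C E 24] → take B E (7); add B.
Step 3: frontier [A B 7, B F 14, B C 16, C D 15, D F 15, A E 17, C E 24] → take A B (7); add A.
Step 4: frontier [A C 11, A F 21, B F 14, B C 16, C D 15, D F 15, C E 24] → take A C (11); add C.
Step 5: frontier [A F 21, B F 14, C F 15, D F 15] → take B F (14); add F.
Vertex order: D, E, B, A, C, F. The 3rd vertex is B.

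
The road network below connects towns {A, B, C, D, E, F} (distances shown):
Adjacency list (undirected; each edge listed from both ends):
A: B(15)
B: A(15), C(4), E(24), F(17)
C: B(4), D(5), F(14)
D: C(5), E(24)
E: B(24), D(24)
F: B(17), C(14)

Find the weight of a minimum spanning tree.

Prim, starting at E.
Step 1: frontier [B–E 24, D–E 24] → take B–E (24); add B.
Step 2: frontier [B–C 4, A–B 15, B–F 17, D–E 24] → take B–C (4); add C.
Step 3: frontier [A–B 15, B–F 17, C–D 5, C–F 14, D–E 24] → take C–D (5); add D.
Step 4: frontier [A–B 15, B–F 17, C–F 14] → take C–F (14); add F.
Step 5: frontier [A–B 15] → take A–B (15); add A.
MST edges: B–E, B–C, C–D, C–F, A–B; total weight 24+4+5+14+15 = 62.

62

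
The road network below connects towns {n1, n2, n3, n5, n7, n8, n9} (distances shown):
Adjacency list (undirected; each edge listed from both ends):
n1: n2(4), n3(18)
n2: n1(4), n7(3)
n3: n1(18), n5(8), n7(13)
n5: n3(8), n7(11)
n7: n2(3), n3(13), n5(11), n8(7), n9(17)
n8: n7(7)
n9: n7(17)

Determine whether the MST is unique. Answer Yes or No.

Sort edges by weight, then run Kruskal:
n2—n7 (3): add. Components now {n2,n7} {n1} {n8} {n5} {n9} {n3}
n1—n2 (4): add. Components now {n1,n2,n7} {n8} {n5} {n9} {n3}
n7—n8 (7): add. Components now {n1,n2,n7,n8} {n5} {n9} {n3}
n3—n5 (8): add. Components now {n1,n2,n7,n8} {n3,n5} {n9}
n5—n7 (11): add. Components now {n1,n2,n3,n5,n7,n8} {n9}
n3—n7 (13): skip — n3 and n7 already connected.
n7—n9 (17): add. Components now {n1,n2,n3,n5,n7,n8,n9}
Every non-tree edge has weight strictly greater than the heaviest edge on the tree path between its endpoints, so the MST is unique.

Yes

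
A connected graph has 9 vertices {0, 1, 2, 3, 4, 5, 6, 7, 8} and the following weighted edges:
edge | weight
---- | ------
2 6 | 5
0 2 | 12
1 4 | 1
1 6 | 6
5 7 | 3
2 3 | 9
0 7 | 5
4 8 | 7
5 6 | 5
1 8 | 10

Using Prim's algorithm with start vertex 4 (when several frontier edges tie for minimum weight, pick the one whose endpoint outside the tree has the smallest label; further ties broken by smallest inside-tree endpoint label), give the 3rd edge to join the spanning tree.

2-6

Prim, starting at 4.
Step 1: frontier [1 4 1, 4 8 7] → take 1 4 (1); add 1.
Step 2: frontier [1 6 6, 1 8 10, 4 8 7] → take 1 6 (6); add 6.
Step 3: frontier [1 8 10, 4 8 7, 2 6 5, 5 6 5] → take 2 6 (5); add 2.
Step 4: frontier [1 8 10, 2 3 9, 0 2 12, 4 8 7, 5 6 5] → take 5 6 (5); add 5.
Step 5: frontier [1 8 10, 2 3 9, 0 2 12, 4 8 7, 5 7 3] → take 5 7 (3); add 7.
Step 6: frontier [1 8 10, 2 3 9, 0 2 12, 4 8 7, 0 7 5] → take 0 7 (5); add 0.
Step 7: frontier [1 8 10, 2 3 9, 4 8 7] → take 4 8 (7); add 8.
Step 8: frontier [2 3 9] → take 2 3 (9); add 3.
The 3rd edge added is 2 6.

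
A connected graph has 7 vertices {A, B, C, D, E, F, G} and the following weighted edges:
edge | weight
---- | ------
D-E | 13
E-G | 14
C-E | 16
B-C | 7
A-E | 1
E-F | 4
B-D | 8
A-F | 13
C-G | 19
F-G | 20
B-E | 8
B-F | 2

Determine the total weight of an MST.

Kruskal: consider edges lightest-first.
A-E (1): add. Components now {A,E} {B} {C} {D} {F} {G}
B-F (2): add. Components now {A,E} {B,F} {C} {D} {G}
E-F (4): add. Components now {A,B,E,F} {C} {D} {G}
B-C (7): add. Components now {A,B,C,E,F} {D} {G}
B-D (8): add. Components now {A,B,C,D,E,F} {G}
B-E (8): skip — B and E already connected.
A-F (13): skip — A and F already connected.
D-E (13): skip — D and E already connected.
E-G (14): add. Components now {A,B,C,D,E,F,G}
MST edges: A-E, B-F, E-F, B-C, B-D, E-G; total weight 1+2+4+7+8+14 = 36.

36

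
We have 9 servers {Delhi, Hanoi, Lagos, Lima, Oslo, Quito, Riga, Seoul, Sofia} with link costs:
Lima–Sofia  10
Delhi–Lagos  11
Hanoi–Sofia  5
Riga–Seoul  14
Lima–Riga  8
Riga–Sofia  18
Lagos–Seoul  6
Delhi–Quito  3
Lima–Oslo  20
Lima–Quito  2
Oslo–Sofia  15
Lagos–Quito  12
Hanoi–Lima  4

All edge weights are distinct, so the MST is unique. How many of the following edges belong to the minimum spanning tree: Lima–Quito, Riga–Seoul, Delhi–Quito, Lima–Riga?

Sort edges by weight, then run Kruskal:
Lima–Quito (2): add — endpoints in different components.
Delhi–Quito (3): add — endpoints in different components.
Hanoi–Lima (4): add — endpoints in different components.
Hanoi–Sofia (5): add — endpoints in different components.
Lagos–Seoul (6): add — endpoints in different components.
Lima–Riga (8): add — endpoints in different components.
Lima–Sofia (10): skip — Lima and Sofia already connected.
Delhi–Lagos (11): add — endpoints in different components.
Lagos–Quito (12): skip — Quito and Lagos already connected.
Riga–Seoul (14): skip — Seoul and Riga already connected.
Oslo–Sofia (15): add — endpoints in different components.
MST edge set: {Lima–Quito, Delhi–Quito, Hanoi–Lima, Hanoi–Sofia, Lagos–Seoul, Lima–Riga, Delhi–Lagos, Oslo–Sofia}.
Of the listed edges, {Lima–Quito, Delhi–Quito, Lima–Riga} are in the MST → 3.

3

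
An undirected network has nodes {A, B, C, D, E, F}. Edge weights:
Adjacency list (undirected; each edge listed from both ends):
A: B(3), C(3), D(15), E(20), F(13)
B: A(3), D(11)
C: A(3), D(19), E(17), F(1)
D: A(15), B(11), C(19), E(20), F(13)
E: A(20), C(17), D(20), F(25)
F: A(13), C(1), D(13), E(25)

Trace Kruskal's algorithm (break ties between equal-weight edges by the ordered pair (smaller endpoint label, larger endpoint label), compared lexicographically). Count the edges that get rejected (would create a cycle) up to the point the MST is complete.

3

Kruskal: consider edges lightest-first.
C–F (1): add. Components now {A} {B} {C,F} {D} {E}
A–B (3): add. Components now {A,B} {C,F} {D} {E}
A–C (3): add. Components now {A,B,C,F} {D} {E}
B–D (11): add. Components now {A,B,C,D,F} {E}
A–F (13): skip — A and F already connected.
D–F (13): skip — D and F already connected.
A–D (15): skip — A and D already connected.
C–E (17): add. Components now {A,B,C,D,E,F}
Edges rejected before the tree was complete: 3.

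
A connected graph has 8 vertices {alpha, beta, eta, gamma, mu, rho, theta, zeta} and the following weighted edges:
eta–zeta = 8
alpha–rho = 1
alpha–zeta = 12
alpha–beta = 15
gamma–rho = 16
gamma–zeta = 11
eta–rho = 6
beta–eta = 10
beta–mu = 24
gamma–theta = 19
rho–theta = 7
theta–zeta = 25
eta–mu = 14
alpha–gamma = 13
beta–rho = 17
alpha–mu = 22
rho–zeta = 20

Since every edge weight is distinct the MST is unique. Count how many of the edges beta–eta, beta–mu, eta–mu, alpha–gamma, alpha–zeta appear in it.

Sort edges by weight, then run Kruskal:
alpha–rho (1): add — endpoints in different components.
eta–rho (6): add — endpoints in different components.
rho–theta (7): add — endpoints in different components.
eta–zeta (8): add — endpoints in different components.
beta–eta (10): add — endpoints in different components.
gamma–zeta (11): add — endpoints in different components.
alpha–zeta (12): skip — alpha and zeta already connected.
alpha–gamma (13): skip — alpha and gamma already connected.
eta–mu (14): add — endpoints in different components.
MST edge set: {alpha–rho, eta–rho, rho–theta, eta–zeta, beta–eta, gamma–zeta, eta–mu}.
Of the listed edges, {beta–eta, eta–mu} are in the MST → 2.

2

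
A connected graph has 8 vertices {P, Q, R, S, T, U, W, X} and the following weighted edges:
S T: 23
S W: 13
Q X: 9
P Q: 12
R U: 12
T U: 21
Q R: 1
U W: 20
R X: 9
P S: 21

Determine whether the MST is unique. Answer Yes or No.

No

Sort edges by weight, then run Kruskal:
Q R (1): add — endpoints in different components.
Q X (9): add — endpoints in different components.
R X (9): skip — R and X already connected.
P Q (12): add — endpoints in different components.
R U (12): add — endpoints in different components.
S W (13): add — endpoints in different components.
U W (20): add — endpoints in different components.
P S (21): skip — S and P already connected.
T U (21): add — endpoints in different components.
Non-tree edge R X has weight 9, equal to the heaviest edge on its tree cycle — swapping gives another MST of the same weight. Not unique.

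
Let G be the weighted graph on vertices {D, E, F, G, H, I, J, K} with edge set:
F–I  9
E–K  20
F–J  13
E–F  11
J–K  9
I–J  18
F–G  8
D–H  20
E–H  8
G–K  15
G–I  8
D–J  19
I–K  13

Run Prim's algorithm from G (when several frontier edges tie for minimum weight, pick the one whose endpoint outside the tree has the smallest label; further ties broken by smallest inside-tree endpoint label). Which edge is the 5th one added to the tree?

F-J

Prim, starting at G.
Step 1: frontier [F–G 8, G–I 8, G–K 15] → take F–G (8); add F.
Step 2: frontier [F–I 9, E–F 11, F–J 13, G–I 8, G–K 15] → take G–I (8); add I.
Step 3: frontier [E–F 11, F–J 13, G–K 15, I–K 13, I–J 18] → take E–F (11); add E.
Step 4: frontier [E–H 8, E–K 20, F–J 13, G–K 15, I–K 13, I–J 18] → take E–H (8); add H.
Step 5: frontier [E–K 20, F–J 13, G–K 15, D–H 20, I–K 13, I–J 18] → take F–J (13); add J.
Step 6: frontier [E–K 20, G–K 15, D–H 20, I–K 13, J–K 9, D–J 19] → take J–K (9); add K.
Step 7: frontier [D–H 20, D–J 19] → take D–J (19); add D.
The 5th edge added is F–J.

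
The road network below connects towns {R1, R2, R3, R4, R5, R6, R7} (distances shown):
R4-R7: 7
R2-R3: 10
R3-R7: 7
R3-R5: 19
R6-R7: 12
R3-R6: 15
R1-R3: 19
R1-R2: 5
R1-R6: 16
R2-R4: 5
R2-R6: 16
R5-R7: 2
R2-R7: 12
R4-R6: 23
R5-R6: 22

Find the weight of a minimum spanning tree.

Grow the tree from R1 using Prim:
Step 1: cheapest edge leaving the tree is R1-R2 (5); add R2.
Step 2: cheapest edge leaving the tree is R2-R4 (5); add R4.
Step 3: cheapest edge leaving the tree is R4-R7 (7); add R7.
Step 4: cheapest edge leaving the tree is R5-R7 (2); add R5.
Step 5: cheapest edge leaving the tree is R3-R7 (7); add R3.
Step 6: cheapest edge leaving the tree is R6-R7 (12); add R6.
MST edges: R1-R2, R2-R4, R4-R7, R5-R7, R3-R7, R6-R7; total weight 5+5+7+2+7+12 = 38.

38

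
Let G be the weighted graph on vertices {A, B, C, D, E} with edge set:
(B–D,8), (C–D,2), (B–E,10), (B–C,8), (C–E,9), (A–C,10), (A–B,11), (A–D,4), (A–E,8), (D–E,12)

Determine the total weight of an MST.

22

Grow the tree from D using Prim:
Step 1: cheapest edge leaving the tree is C–D (2); add C.
Step 2: cheapest edge leaving the tree is A–D (4); add A.
Step 3: cheapest edge leaving the tree is B–C (8); add B.
Step 4: cheapest edge leaving the tree is A–E (8); add E.
MST edges: C–D, A–D, B–C, A–E; total weight 2+4+8+8 = 22.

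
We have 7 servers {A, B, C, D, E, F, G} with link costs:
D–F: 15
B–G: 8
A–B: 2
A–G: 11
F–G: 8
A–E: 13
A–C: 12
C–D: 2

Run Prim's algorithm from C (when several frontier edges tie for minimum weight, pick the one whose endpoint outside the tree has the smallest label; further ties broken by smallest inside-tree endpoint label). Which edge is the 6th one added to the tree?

A-E

Prim, starting at C.
Step 1: frontier [C–D 2, A–C 12] → take C–D (2); add D.
Step 2: frontier [A–C 12, D–F 15] → take A–C (12); add A.
Step 3: frontier [A–B 2, A–G 11, A–E 13, D–F 15] → take A–B (2); add B.
Step 4: frontier [A–G 11, A–E 13, B–G 8, D–F 15] → take B–G (8); add G.
Step 5: frontier [A–E 13, D–F 15, F–G 8] → take F–G (8); add F.
Step 6: frontier [A–E 13] → take A–E (13); add E.
The 6th edge added is A–E.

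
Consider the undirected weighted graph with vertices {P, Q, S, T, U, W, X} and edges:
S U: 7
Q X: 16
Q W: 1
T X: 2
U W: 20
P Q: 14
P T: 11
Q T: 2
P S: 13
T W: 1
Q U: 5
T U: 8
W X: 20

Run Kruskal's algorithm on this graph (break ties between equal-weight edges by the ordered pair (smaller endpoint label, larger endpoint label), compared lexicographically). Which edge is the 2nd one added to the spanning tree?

Kruskal: consider edges lightest-first.
Q W (1): add. Components now {Q,W} {P} {T} {U} {S} {X}
T W (1): add. Components now {Q,T,W} {P} {U} {S} {X}
Q T (2): skip — Q and T already connected.
T X (2): add. Components now {Q,T,W,X} {P} {U} {S}
Q U (5): add. Components now {Q,T,U,W,X} {P} {S}
S U (7): add. Components now {Q,S,T,U,W,X} {P}
T U (8): skip — T and U already connected.
P T (11): add. Components now {P,Q,S,T,U,W,X}
The 2nd edge added is T W.

T-W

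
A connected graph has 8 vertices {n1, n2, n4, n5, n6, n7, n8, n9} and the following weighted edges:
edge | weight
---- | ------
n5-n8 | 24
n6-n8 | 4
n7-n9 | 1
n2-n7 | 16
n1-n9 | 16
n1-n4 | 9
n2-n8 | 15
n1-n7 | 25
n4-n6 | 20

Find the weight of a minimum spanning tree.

Sort edges by weight, then run Kruskal:
n7-n9 (1): add — endpoints in different components.
n6-n8 (4): add — endpoints in different components.
n1-n4 (9): add — endpoints in different components.
n2-n8 (15): add — endpoints in different components.
n1-n9 (16): add — endpoints in different components.
n2-n7 (16): add — endpoints in different components.
n4-n6 (20): skip — n6 and n4 already connected.
n5-n8 (24): add — endpoints in different components.
MST edges: n7-n9, n6-n8, n1-n4, n2-n8, n1-n9, n2-n7, n5-n8; total weight 1+4+9+15+16+16+24 = 85.

85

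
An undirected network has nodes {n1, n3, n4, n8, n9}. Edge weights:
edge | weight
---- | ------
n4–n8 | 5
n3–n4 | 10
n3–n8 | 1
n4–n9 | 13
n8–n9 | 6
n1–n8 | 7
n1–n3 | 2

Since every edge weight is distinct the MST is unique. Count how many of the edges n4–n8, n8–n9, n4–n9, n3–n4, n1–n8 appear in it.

Sort edges by weight, then run Kruskal:
n3–n8 (1): add. Components now {n9} {n1} {n3,n8} {n4}
n1–n3 (2): add. Components now {n9} {n1,n3,n8} {n4}
n4–n8 (5): add. Components now {n9} {n1,n3,n4,n8}
n8–n9 (6): add. Components now {n1,n3,n4,n8,n9}
MST edge set: {n3–n8, n1–n3, n4–n8, n8–n9}.
Of the listed edges, {n4–n8, n8–n9} are in the MST → 2.

2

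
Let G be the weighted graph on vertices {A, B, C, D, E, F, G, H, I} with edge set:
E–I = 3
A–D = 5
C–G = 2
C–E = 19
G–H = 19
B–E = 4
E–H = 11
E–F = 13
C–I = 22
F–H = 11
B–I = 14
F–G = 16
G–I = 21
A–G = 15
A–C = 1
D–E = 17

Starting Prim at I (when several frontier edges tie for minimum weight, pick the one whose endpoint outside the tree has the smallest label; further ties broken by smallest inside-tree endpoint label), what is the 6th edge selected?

Prim, starting at I.
Step 1: cheapest edge leaving the tree is E–I (3); add E.
Step 2: cheapest edge leaving the tree is B–E (4); add B.
Step 3: cheapest edge leaving the tree is E–H (11); add H.
Step 4: cheapest edge leaving the tree is F–H (11); add F.
Step 5: cheapest edge leaving the tree is F–G (16); add G.
Step 6: cheapest edge leaving the tree is C–G (2); add C.
Step 7: cheapest edge leaving the tree is A–C (1); add A.
Step 8: cheapest edge leaving the tree is A–D (5); add D.
The 6th edge added is C–G.

C-G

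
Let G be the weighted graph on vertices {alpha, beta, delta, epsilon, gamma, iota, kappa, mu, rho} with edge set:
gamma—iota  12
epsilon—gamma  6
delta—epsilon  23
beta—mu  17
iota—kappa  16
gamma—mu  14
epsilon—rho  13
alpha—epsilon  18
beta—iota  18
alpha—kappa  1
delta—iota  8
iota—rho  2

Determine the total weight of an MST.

76

Kruskal's algorithm — process edges by increasing weight (ties by edge label):
alpha—kappa (1): add — endpoints in different components.
iota—rho (2): add — endpoints in different components.
epsilon—gamma (6): add — endpoints in different components.
delta—iota (8): add — endpoints in different components.
gamma—iota (12): add — endpoints in different components.
epsilon—rho (13): skip — rho and epsilon already connected.
gamma—mu (14): add — endpoints in different components.
iota—kappa (16): add — endpoints in different components.
beta—mu (17): add — endpoints in different components.
MST edges: alpha—kappa, iota—rho, epsilon—gamma, delta—iota, gamma—iota, gamma—mu, iota—kappa, beta—mu; total weight 1+2+6+8+12+14+16+17 = 76.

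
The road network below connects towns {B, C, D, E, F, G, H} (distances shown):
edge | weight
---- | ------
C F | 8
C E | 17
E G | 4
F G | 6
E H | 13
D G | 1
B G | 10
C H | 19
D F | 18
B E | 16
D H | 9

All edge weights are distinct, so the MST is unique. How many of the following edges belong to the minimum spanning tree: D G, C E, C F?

2

Sort edges by weight, then run Kruskal:
D G (1): add — endpoints in different components.
E G (4): add — endpoints in different components.
F G (6): add — endpoints in different components.
C F (8): add — endpoints in different components.
D H (9): add — endpoints in different components.
B G (10): add — endpoints in different components.
MST edge set: {D G, E G, F G, C F, D H, B G}.
Of the listed edges, {D G, C F} are in the MST → 2.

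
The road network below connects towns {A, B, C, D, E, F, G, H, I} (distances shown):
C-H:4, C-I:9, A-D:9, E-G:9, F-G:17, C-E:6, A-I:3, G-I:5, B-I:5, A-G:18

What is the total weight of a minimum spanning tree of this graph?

Grow the tree from H using Prim:
Step 1: cheapest edge leaving the tree is C-H (4); add C.
Step 2: cheapest edge leaving the tree is C-E (6); add E.
Step 3: cheapest edge leaving the tree is E-G (9); add G.
Step 4: cheapest edge leaving the tree is G-I (5); add I.
Step 5: cheapest edge leaving the tree is A-I (3); add A.
Step 6: cheapest edge leaving the tree is B-I (5); add B.
Step 7: cheapest edge leaving the tree is A-D (9); add D.
Step 8: cheapest edge leaving the tree is F-G (17); add F.
MST edges: C-H, C-E, E-G, G-I, A-I, B-I, A-D, F-G; total weight 4+6+9+5+3+5+9+17 = 58.

58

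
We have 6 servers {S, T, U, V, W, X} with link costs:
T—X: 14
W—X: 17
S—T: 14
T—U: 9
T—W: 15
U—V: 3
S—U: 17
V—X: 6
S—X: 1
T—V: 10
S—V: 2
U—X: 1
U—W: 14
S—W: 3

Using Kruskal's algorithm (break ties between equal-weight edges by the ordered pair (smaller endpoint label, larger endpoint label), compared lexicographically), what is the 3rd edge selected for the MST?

S-V

Sort edges by weight, then run Kruskal:
S—X (1): add — endpoints in different components.
U—X (1): add — endpoints in different components.
S—V (2): add — endpoints in different components.
S—W (3): add — endpoints in different components.
U—V (3): skip — V and U already connected.
V—X (6): skip — V and X already connected.
T—U (9): add — endpoints in different components.
The 3rd edge added is S—V.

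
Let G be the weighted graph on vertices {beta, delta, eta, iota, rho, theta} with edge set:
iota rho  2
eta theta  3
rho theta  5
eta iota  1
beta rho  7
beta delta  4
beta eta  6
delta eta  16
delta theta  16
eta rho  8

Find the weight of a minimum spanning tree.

Kruskal: consider edges lightest-first.
eta iota (1): add — endpoints in different components.
iota rho (2): add — endpoints in different components.
eta theta (3): add — endpoints in different components.
beta delta (4): add — endpoints in different components.
rho theta (5): skip — theta and rho already connected.
beta eta (6): add — endpoints in different components.
MST edges: eta iota, iota rho, eta theta, beta delta, beta eta; total weight 1+2+3+4+6 = 16.

16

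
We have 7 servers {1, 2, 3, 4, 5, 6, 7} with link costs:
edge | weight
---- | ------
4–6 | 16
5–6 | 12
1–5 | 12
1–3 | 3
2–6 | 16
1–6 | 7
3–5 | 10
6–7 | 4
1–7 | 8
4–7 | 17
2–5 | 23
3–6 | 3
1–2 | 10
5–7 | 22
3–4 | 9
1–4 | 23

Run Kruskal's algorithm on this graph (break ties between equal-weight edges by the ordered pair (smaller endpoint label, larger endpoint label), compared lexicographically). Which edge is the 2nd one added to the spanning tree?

Kruskal's algorithm — process edges by increasing weight (ties by edge label):
1–3 (3): add — endpoints in different components.
3–6 (3): add — endpoints in different components.
6–7 (4): add — endpoints in different components.
1–6 (7): skip — 1 and 6 already connected.
1–7 (8): skip — 1 and 7 already connected.
3–4 (9): add — endpoints in different components.
1–2 (10): add — endpoints in different components.
3–5 (10): add — endpoints in different components.
The 2nd edge added is 3–6.

3-6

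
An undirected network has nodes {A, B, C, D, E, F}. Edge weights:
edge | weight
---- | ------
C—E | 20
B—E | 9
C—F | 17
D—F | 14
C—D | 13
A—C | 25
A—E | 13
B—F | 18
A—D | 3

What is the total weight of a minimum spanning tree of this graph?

52

Prim's algorithm from D:
Step 1: cheapest edge leaving the tree is A—D (3); add A.
Step 2: cheapest edge leaving the tree is C—D (13); add C.
Step 3: cheapest edge leaving the tree is A—E (13); add E.
Step 4: cheapest edge leaving the tree is B—E (9); add B.
Step 5: cheapest edge leaving the tree is D—F (14); add F.
MST edges: A—D, C—D, A—E, B—E, D—F; total weight 3+13+13+9+14 = 52.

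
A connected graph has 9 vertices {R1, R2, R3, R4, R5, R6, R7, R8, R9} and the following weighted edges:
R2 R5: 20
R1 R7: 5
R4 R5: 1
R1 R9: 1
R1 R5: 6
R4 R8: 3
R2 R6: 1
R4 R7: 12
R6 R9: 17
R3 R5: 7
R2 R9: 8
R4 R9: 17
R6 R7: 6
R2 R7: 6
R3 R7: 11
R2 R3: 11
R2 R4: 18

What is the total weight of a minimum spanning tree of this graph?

30

Sort edges by weight, then run Kruskal:
R1 R9 (1): add — endpoints in different components.
R2 R6 (1): add — endpoints in different components.
R4 R5 (1): add — endpoints in different components.
R4 R8 (3): add — endpoints in different components.
R1 R7 (5): add — endpoints in different components.
R1 R5 (6): add — endpoints in different components.
R2 R7 (6): add — endpoints in different components.
R6 R7 (6): skip — R7 and R6 already connected.
R3 R5 (7): add — endpoints in different components.
MST edges: R1 R9, R2 R6, R4 R5, R4 R8, R1 R7, R1 R5, R2 R7, R3 R5; total weight 1+1+1+3+5+6+6+7 = 30.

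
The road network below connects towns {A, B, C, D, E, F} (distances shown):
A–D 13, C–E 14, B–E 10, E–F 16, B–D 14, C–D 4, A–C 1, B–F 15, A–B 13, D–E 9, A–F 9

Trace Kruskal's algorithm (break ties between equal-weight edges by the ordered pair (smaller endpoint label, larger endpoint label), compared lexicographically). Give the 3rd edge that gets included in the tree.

Sort edges by weight, then run Kruskal:
A–C (1): add. Components now {A,C} {B} {D} {E} {F}
C–D (4): add. Components now {A,C,D} {B} {E} {F}
A–F (9): add. Components now {A,C,D,F} {B} {E}
D–E (9): add. Components now {A,C,D,E,F} {B}
B–E (10): add. Components now {A,B,C,D,E,F}
The 3rd edge added is A–F.

A-F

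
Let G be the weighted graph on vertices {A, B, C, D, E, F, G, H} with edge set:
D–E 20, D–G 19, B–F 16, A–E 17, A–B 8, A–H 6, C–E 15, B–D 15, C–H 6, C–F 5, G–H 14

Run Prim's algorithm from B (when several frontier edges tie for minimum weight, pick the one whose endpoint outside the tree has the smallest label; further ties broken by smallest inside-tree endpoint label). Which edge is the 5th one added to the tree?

G-H

Prim's algorithm from B:
Step 1: frontier [A–B 8, B–D 15, B–F 16] → take A–B (8); add A.
Step 2: frontier [A–H 6, A–E 17, B–D 15, B–F 16] → take A–H (6); add H.
Step 3: frontier [A–E 17, B–D 15, B–F 16, C–H 6, G–H 14] → take C–H (6); add C.
Step 4: frontier [A–E 17, B–D 15, B–F 16, C–F 5, C–E 15, G–H 14] → take C–F (5); add F.
Step 5: frontier [A–E 17, B–D 15, C–E 15, G–H 14] → take G–H (14); add G.
Step 6: frontier [A–E 17, B–D 15, C–E 15, D–G 19] → take B–D (15); add D.
Step 7: frontier [A–E 17, C–E 15, D–E 20] → take C–E (15); add E.
The 5th edge added is G–H.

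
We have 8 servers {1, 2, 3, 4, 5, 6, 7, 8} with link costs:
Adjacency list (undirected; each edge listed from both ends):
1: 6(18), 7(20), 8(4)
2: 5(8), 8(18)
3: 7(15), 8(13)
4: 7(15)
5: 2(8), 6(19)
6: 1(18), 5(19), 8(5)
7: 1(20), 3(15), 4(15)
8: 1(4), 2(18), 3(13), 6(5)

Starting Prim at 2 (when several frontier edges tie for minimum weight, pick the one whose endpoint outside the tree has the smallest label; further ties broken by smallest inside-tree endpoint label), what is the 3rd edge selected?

Prim's algorithm from 2:
Step 1: frontier [2—5 8, 2—8 18] → take 2—5 (8); add 5.
Step 2: frontier [2—8 18, 5—6 19] → take 2—8 (18); add 8.
Step 3: frontier [5—6 19, 1—8 4, 6—8 5, 3—8 13] → take 1—8 (4); add 1.
Step 4: frontier [1—6 18, 1—7 20, 5—6 19, 6—8 5, 3—8 13] → take 6—8 (5); add 6.
Step 5: frontier [1—7 20, 3—8 13] → take 3—8 (13); add 3.
Step 6: frontier [1—7 20, 3—7 15] → take 3—7 (15); add 7.
Step 7: frontier [4—7 15] → take 4—7 (15); add 4.
The 3rd edge added is 1—8.

1-8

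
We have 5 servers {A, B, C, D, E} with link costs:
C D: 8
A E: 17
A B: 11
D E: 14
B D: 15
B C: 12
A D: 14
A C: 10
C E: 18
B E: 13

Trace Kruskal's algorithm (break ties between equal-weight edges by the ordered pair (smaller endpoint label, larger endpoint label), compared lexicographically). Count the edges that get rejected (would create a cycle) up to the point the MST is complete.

1

Kruskal: consider edges lightest-first.
C D (8): add — endpoints in different components.
A C (10): add — endpoints in different components.
A B (11): add — endpoints in different components.
B C (12): skip — B and C already connected.
B E (13): add — endpoints in different components.
Edges rejected before the tree was complete: 1.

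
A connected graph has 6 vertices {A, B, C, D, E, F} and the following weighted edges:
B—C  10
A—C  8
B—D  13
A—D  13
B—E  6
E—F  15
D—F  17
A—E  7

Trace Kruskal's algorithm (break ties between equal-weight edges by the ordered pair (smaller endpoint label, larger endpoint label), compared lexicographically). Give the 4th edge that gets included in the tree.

Kruskal's algorithm — process edges by increasing weight (ties by edge label):
B—E (6): add. Components now {A} {B,E} {C} {D} {F}
A—E (7): add. Components now {A,B,E} {C} {D} {F}
A—C (8): add. Components now {A,B,C,E} {D} {F}
B—C (10): skip — B and C already connected.
A—D (13): add. Components now {A,B,C,D,E} {F}
B—D (13): skip — B and D already connected.
E—F (15): add. Components now {A,B,C,D,E,F}
The 4th edge added is A—D.

A-D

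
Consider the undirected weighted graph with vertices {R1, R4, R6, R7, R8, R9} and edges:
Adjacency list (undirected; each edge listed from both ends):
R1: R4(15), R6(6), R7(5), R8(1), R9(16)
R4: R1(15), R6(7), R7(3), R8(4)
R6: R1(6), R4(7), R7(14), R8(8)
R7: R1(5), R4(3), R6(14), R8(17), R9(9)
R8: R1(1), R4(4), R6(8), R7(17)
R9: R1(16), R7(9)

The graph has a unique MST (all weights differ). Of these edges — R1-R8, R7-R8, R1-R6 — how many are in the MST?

Sort edges by weight, then run Kruskal:
R1-R8 (1): add — endpoints in different components.
R4-R7 (3): add — endpoints in different components.
R4-R8 (4): add — endpoints in different components.
R1-R7 (5): skip — R7 and R1 already connected.
R1-R6 (6): add — endpoints in different components.
R4-R6 (7): skip — R6 and R4 already connected.
R6-R8 (8): skip — R8 and R6 already connected.
R7-R9 (9): add — endpoints in different components.
MST edge set: {R1-R8, R4-R7, R4-R8, R1-R6, R7-R9}.
Of the listed edges, {R1-R8, R1-R6} are in the MST → 2.

2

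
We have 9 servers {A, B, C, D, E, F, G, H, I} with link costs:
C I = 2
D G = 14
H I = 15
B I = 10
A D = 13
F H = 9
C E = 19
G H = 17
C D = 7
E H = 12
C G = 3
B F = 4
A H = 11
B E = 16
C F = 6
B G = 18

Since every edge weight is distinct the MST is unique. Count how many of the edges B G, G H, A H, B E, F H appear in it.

Sort edges by weight, then run Kruskal:
C I (2): add — endpoints in different components.
C G (3): add — endpoints in different components.
B F (4): add — endpoints in different components.
C F (6): add — endpoints in different components.
C D (7): add — endpoints in different components.
F H (9): add — endpoints in different components.
B I (10): skip — B and I already connected.
A H (11): add — endpoints in different components.
E H (12): add — endpoints in different components.
MST edge set: {C I, C G, B F, C F, C D, F H, A H, E H}.
Of the listed edges, {A H, F H} are in the MST → 2.

2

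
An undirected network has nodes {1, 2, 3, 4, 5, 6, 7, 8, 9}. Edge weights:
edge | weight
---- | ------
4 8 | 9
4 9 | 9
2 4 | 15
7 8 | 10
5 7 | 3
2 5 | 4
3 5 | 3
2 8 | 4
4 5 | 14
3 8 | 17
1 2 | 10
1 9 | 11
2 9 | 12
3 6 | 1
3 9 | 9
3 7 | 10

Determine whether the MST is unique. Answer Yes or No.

Kruskal's algorithm — process edges by increasing weight (ties by edge label):
3 6 (1): add — endpoints in different components.
3 5 (3): add — endpoints in different components.
5 7 (3): add — endpoints in different components.
2 5 (4): add — endpoints in different components.
2 8 (4): add — endpoints in different components.
3 9 (9): add — endpoints in different components.
4 8 (9): add — endpoints in different components.
4 9 (9): skip — 4 and 9 already connected.
1 2 (10): add — endpoints in different components.
Non-tree edge 4 9 has weight 9, equal to the heaviest edge on its tree cycle — swapping gives another MST of the same weight. Not unique.

No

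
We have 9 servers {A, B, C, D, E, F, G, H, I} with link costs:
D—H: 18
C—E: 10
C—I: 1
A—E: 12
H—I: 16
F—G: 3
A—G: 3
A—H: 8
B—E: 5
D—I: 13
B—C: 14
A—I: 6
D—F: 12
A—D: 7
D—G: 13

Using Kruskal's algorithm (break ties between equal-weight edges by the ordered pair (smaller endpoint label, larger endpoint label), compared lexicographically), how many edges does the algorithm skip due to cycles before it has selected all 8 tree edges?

0

Kruskal: consider edges lightest-first.
C—I (1): add — endpoints in different components.
A—G (3): add — endpoints in different components.
F—G (3): add — endpoints in different components.
B—E (5): add — endpoints in different components.
A—I (6): add — endpoints in different components.
A—D (7): add — endpoints in different components.
A—H (8): add — endpoints in different components.
C—E (10): add — endpoints in different components.
Edges rejected before the tree was complete: 0.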